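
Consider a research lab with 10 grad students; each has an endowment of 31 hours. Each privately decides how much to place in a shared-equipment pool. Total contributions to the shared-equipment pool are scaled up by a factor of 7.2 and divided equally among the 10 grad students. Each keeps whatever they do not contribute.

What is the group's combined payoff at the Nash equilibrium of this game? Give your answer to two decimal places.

310.00 hours

Each contributed unit returns 7.2/10 = 0.7200 to its contributor — below 1 — so contributing 0 is dominant for every player. At the Nash equilibrium everyone keeps their 31, and the group total is 10 × 31 = 310.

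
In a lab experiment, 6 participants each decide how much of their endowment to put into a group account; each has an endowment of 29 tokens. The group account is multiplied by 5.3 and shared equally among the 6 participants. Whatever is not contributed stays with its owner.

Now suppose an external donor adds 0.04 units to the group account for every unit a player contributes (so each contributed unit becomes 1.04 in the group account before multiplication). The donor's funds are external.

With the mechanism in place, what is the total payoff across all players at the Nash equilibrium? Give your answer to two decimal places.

174.00 tokens

Even with the mechanism, each unit contributed returns only 5.3 × 1.04 / 6 = 0.9187 per unit of net cost, so contributing nothing is still dominant.
At the Nash equilibrium no one contributes; group total payoff = 6 × 29 = 174.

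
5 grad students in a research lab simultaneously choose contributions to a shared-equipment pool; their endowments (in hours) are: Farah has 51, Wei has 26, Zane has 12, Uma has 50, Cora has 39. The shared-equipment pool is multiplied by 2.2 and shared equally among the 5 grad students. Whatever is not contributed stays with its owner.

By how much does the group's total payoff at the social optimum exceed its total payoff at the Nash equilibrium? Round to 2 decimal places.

The private return per contributed unit is 2.2/5 = 0.4400 < 1 for every player regardless of endowment, so the Nash equilibrium is zero contribution and the group total is Σ E_j = 51 + 26 + 12 + 50 + 39 = 178.
Each contributed unit returns 2.200 to the group, so the social optimum is full contribution by everyone: group total = 2.200 × 178 = 391.60.
Efficiency loss = (2.200 − 1) × 178 = 213.60.

213.60 hours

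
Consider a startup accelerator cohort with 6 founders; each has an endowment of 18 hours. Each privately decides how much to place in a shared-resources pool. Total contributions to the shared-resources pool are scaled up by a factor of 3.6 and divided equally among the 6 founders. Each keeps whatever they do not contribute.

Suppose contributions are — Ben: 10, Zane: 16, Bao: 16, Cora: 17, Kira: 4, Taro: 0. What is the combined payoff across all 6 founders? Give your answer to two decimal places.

271.80 hours

Total contributed: 10 + 16 + 16 + 17 + 4 + 0 = 63; total kept: 6 × 18 − 63 = 45.
The shared-resources pool pays out 3.6 × 63 = 226.80 in aggregate.
Group total = 45 + 226.80 = 271.80.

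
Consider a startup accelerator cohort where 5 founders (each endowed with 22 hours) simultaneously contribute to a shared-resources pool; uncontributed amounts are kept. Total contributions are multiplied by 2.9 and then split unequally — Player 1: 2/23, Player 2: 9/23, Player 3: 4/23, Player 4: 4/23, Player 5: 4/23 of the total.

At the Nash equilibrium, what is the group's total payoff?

151.80 hours

Each unit j contributes comes back to j as 2.9 × (j's share), so j prefers to contribute only if that share exceeds 1/2.9 = 0.3448; otherwise keeping the unit dominates.
Player 2 alone (share 9/23) is above the threshold, contributing 22; the remaining 4 contribute 0. Total contributed: 22.
The shared-resources pool pays out 2.9 × 22 = 63.80 in total (split across the unequal shares, but the aggregate is all that matters for the group sum).
The 4 free-riders keep 22 each, adding 88. Group total = 88 + 63.80 = 151.80.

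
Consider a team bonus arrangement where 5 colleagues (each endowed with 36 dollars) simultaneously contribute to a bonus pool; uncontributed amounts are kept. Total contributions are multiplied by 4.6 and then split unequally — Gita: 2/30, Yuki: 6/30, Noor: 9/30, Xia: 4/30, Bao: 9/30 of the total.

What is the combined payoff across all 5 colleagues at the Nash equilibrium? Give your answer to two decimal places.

439.20 dollars

For player j, contributing a unit is worthwhile iff 4.6 × (j's share) ≥ 1, i.e. iff j's share is at least 0.2174.
Noor and Bao clear that bar, contributing 36 each; the remaining 3 contribute 0. Total contributed: 72.
The bonus pool pays out 4.6 × 72 = 331.20 in total (split across the unequal shares, but the aggregate is all that matters for the group sum).
The 3 free-riders keep 36 each, adding 108. Group total = 108 + 331.20 = 439.20.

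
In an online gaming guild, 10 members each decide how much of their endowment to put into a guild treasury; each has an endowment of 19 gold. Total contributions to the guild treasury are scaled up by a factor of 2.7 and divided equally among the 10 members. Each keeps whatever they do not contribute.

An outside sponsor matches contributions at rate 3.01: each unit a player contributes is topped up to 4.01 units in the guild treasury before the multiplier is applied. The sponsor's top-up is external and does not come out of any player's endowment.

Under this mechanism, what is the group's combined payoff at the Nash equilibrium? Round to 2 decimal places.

2057.13 gold

With the mechanism, a contributed unit returns 2.7 × 4.01 / 10 = 1.0827 per unit of net cost to the contributor — now above 1 — so contributing fully is weakly dominant for every player.
So the Nash equilibrium is full contribution by all 10; the group earns 2.7 × 4.01 × 190 = 2057.13.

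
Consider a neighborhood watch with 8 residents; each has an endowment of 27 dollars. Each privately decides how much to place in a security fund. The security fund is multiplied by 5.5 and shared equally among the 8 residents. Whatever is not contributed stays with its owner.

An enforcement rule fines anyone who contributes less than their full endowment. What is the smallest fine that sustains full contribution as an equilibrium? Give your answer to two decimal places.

Given the others contribute fully, the best deviation is to contribute 0 (any partial contribution still incurs the fine and gives up units whose private return 0.6875 is below 1).
Deviating from 27 to 0 saves 27 dollars but forfeits the deviator's share of the drop in the security fund: 5.5/8 × 27 = 18.56.
So the deviation gain is 27 − 18.56 = 8.44, and the fine must be at least 8.44 dollars to wipe it out.

8.44 dollars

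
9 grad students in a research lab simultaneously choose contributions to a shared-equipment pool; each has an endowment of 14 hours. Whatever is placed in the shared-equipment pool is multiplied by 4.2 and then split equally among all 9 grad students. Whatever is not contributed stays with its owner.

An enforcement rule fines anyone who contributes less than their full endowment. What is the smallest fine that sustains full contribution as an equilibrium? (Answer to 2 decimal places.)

7.47 hours

Given the others contribute fully, the best deviation is to contribute 0 (any partial contribution still incurs the fine and gives up units whose private return 0.4667 is below 1).
Deviating from 14 to 0 saves 14 hours but forfeits the deviator's share of the drop in the shared-equipment pool: 4.2/9 × 14 = 6.53.
So the deviation gain is 14 − 6.53 = 7.47, and the fine must be at least 7.47 hours to wipe it out.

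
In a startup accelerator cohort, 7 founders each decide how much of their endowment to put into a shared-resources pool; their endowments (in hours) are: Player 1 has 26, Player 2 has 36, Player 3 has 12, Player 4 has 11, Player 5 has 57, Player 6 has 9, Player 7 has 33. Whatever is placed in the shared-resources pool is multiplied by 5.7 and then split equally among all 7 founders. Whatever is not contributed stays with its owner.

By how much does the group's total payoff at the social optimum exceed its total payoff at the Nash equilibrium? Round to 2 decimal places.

864.80 hours

The private return per contributed unit is 5.7/7 = 0.8143 < 1 for every player regardless of endowment, so the Nash equilibrium is zero contribution and the group total is Σ E_j = 26 + 36 + 12 + 11 + 57 + 9 + 33 = 184.
Each contributed unit returns 5.700 to the group, so the social optimum is full contribution by everyone: group total = 5.700 × 184 = 1048.80.
Efficiency loss = (5.700 − 1) × 184 = 864.80.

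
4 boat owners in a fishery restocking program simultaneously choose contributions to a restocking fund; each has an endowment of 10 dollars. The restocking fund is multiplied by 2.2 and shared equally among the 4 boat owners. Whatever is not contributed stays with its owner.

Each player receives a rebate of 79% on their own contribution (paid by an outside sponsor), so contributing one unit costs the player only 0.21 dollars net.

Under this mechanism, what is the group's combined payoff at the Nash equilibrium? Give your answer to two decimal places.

119.60 dollars

The effective private return per unit is now (2.2/4) / 0.21 = 2.6190 > 1, so every player's dominant strategy flips to full contribution.
So the Nash equilibrium is full contribution by all 4; the group earns 4 × (10 × 0.79 + 2.2 × 10) = 119.60.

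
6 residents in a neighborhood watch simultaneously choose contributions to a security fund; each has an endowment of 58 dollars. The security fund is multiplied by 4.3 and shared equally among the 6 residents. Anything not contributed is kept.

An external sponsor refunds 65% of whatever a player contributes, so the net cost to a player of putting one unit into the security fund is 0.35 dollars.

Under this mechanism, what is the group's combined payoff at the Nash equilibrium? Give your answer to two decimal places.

1722.60 dollars

The effective private return per unit is now (4.3/6) / 0.35 = 2.0476 > 1, so every player's dominant strategy flips to full contribution.
So the Nash equilibrium is full contribution by all 6; the group earns 6 × (58 × 0.65 + 4.3 × 58) = 1722.60.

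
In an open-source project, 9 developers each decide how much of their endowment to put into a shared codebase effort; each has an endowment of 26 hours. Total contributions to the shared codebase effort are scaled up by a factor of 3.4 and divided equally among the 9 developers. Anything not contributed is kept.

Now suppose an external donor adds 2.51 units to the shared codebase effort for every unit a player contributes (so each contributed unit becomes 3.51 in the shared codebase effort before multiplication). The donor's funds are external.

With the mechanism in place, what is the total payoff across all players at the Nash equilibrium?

2792.56 hours

The effective private return per unit is now 3.4 × 3.51 / 9 = 1.3260 > 1, so every player's dominant strategy flips to full contribution.
At the Nash equilibrium everyone contributes 26. Group total payoff = 3.4 × 3.51 × 234 = 2792.56.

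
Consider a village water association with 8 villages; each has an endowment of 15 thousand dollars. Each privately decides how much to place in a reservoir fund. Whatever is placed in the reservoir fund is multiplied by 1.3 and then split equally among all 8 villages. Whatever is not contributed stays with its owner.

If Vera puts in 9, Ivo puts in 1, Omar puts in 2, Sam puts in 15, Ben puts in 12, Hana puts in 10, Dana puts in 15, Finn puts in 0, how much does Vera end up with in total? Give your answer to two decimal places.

16.40 thousand dollars

Total contributed: 9 + 1 + 2 + 15 + 12 + 10 + 15 + 0 = 64.
Each receives 1.3 × 64 / 8 = 10.40 from the reservoir fund.
Vera keeps 15 − 9 = 6, so Vera's payoff is 6 + 10.40 = 16.40.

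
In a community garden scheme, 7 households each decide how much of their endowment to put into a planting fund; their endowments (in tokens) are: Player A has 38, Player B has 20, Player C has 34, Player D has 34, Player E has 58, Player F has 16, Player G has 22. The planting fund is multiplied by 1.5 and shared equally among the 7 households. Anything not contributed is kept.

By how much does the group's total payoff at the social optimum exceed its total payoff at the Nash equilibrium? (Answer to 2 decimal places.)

The private return per contributed unit is 1.5/7 = 0.2143 < 1 for every player regardless of endowment, so the Nash equilibrium is zero contribution and the group total is Σ E_j = 38 + 20 + 34 + 34 + 58 + 16 + 22 = 222.
Each contributed unit returns 1.500 to the group, so the social optimum is full contribution by everyone: group total = 1.500 × 222 = 333.00.
Efficiency loss = (1.500 − 1) × 222 = 111.00.

111.00 tokens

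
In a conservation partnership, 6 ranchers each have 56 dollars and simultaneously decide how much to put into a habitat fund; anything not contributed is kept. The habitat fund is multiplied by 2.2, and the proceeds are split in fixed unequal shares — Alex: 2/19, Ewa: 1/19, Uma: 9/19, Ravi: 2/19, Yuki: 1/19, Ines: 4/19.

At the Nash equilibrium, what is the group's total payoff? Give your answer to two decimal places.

403.20 dollars

Each unit j contributes comes back to j as 2.2 × (j's share), so j prefers to contribute only if that share exceeds 1/2.2 = 0.4545; otherwise keeping the unit dominates.
The only share above 0.4545 is Uma's 9/19, contributing 56; the remaining 5 contribute 0. Total contributed: 56.
The habitat fund pays out 2.2 × 56 = 123.20 in total (split across the unequal shares, but the aggregate is all that matters for the group sum).
The 5 free-riders keep 56 each, adding 280. Group total = 280 + 123.20 = 403.20.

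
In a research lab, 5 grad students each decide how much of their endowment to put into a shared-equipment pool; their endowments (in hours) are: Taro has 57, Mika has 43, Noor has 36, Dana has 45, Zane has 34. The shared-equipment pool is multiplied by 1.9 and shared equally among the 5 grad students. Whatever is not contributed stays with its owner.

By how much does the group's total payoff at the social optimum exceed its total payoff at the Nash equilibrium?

193.50 hours

The private return per contributed unit is 1.9/5 = 0.3800 < 1 for every player regardless of endowment, so the Nash equilibrium is zero contribution and the group total is Σ E_j = 57 + 43 + 36 + 45 + 34 = 215.
Each contributed unit returns 1.900 to the group, so the social optimum is full contribution by everyone: group total = 1.900 × 215 = 408.50.
Efficiency loss = (1.900 − 1) × 215 = 193.50.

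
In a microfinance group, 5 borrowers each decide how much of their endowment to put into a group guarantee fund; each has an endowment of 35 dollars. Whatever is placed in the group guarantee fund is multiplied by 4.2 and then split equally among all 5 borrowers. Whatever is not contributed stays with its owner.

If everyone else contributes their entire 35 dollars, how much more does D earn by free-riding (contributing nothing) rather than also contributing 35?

5.60 dollars

Switching from a contribution of 35 to 0 lets D keep an extra 35 dollars, but lowers the group guarantee fund by 35, which costs D their own share of that drop: 4.2/5 × 35 = 29.40.
Net gain = 35 − 29.40 = 5.60. The private return per contributed unit (0.8400) is below 1, so free-riding is indeed the best response regardless of what the others do.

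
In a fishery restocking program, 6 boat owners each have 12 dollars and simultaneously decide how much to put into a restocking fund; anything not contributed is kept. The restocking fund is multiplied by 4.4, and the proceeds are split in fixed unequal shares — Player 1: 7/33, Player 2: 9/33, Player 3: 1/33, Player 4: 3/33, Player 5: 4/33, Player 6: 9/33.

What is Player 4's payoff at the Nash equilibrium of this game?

21.60 dollars

For player j, contributing a unit is worthwhile iff 4.4 × (j's share) ≥ 1, i.e. iff j's share is at least 0.2273.
Player 2 and Player 6 clear that bar, contributing 12 each; the remaining 4 contribute 0. Total contributed: 24.
Player 4 keeps 12 and receives 4.4 × 24 × 3/33 = 9.60 from the restocking fund, for a payoff of 21.60.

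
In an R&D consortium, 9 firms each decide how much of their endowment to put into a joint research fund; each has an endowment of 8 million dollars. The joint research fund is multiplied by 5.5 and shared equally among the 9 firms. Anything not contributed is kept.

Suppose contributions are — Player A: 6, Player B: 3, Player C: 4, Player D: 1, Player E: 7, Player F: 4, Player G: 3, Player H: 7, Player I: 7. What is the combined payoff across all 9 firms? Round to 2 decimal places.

261.00 million dollars

Total contributed: 6 + 3 + 4 + 1 + 7 + 4 + 3 + 7 + 7 = 42; total kept: 9 × 8 − 42 = 30.
The joint research fund pays out 5.5 × 42 = 231.00 in aggregate.
Group total = 30 + 231.00 = 261.00.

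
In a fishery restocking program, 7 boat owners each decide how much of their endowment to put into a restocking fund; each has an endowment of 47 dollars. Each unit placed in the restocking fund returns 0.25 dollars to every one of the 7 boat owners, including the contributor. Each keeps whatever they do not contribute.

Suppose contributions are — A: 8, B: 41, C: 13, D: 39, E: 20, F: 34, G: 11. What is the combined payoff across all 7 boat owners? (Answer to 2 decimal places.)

453.50 dollars

Total contributed: 8 + 41 + 13 + 39 + 20 + 34 + 11 = 166; total kept: 7 × 47 − 166 = 163.
The restocking fund pays out 0.25 × 7 × 166 = 290.50 in aggregate.
Group total = 163 + 290.50 = 453.50.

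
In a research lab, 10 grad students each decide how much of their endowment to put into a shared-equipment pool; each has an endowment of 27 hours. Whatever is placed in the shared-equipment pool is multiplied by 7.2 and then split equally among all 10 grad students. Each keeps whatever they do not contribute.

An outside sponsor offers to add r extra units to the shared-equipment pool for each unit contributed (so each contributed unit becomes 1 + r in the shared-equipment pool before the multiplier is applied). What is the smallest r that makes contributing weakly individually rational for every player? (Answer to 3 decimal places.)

With matching at rate r, one contributed unit becomes (1 + r) in the shared-equipment pool and returns 7.2 × (1 + r) / 10 to the contributor.
Setting this equal to 1: 1 + r = 10/7.2 = 1.3889.
So the minimum matching rate is r = 1.3889 − 1 = 0.389.

0.389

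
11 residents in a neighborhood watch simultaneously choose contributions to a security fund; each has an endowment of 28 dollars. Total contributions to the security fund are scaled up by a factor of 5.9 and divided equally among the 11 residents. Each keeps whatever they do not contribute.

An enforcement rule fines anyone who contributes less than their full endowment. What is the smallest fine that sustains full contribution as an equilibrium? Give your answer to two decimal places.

12.98 dollars

Given the others contribute fully, the best deviation is to contribute 0 (any partial contribution still incurs the fine and gives up units whose private return 0.5364 is below 1).
Deviating from 28 to 0 saves 28 dollars but forfeits the deviator's share of the drop in the security fund: 5.9/11 × 28 = 15.02.
So the deviation gain is 28 − 15.02 = 12.98, and the fine must be at least 12.98 dollars to wipe it out.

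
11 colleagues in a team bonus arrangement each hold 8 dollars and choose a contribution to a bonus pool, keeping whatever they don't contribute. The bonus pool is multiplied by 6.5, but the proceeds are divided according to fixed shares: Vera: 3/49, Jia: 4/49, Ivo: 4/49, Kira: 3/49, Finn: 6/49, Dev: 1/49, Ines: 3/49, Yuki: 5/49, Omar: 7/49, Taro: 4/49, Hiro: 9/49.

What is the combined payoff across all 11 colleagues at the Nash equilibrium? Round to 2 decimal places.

132.00 dollars

Each unit j contributes comes back to j as 6.5 × (j's share), so j prefers to contribute only if that share exceeds 1/6.5 = 0.1538; otherwise keeping the unit dominates.
The only share above 0.1538 is Hiro's 9/49, contributing 8; the remaining 10 contribute 0. Total contributed: 8.
The bonus pool pays out 6.5 × 8 = 52.00 in total (split across the unequal shares, but the aggregate is all that matters for the group sum).
The 10 free-riders keep 8 each, adding 80. Group total = 80 + 52.00 = 132.00.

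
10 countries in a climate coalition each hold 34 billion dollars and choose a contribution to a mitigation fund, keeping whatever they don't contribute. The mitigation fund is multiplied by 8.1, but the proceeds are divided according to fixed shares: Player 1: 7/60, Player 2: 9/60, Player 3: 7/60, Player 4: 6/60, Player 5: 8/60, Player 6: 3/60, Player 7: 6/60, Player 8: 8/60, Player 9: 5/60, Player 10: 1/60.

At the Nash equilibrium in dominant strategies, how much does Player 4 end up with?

For player j, contributing a unit is worthwhile iff 8.1 × (j's share) ≥ 1, i.e. iff j's share is at least 0.1235.
Player 2, Player 5 and Player 8 are above the threshold, contributing 34 each; the remaining 7 contribute 0. Total contributed: 102.
Player 4 keeps 34 and receives 8.1 × 102 × 6/60 = 82.62 from the mitigation fund, for a payoff of 116.62.

116.62 billion dollars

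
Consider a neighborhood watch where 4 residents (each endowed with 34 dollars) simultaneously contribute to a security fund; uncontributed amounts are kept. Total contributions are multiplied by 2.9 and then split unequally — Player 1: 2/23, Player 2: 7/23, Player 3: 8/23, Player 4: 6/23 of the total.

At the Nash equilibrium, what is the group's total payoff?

200.60 dollars

For player j, contributing a unit is worthwhile iff 2.9 × (j's share) ≥ 1, i.e. iff j's share is at least 0.3448.
The only share above 0.3448 is Player 3's 8/23, contributing 34; the remaining 3 contribute 0. Total contributed: 34.
The security fund pays out 2.9 × 34 = 98.60 in total (split across the unequal shares, but the aggregate is all that matters for the group sum).
The 3 free-riders keep 34 each, adding 102. Group total = 102 + 98.60 = 200.60.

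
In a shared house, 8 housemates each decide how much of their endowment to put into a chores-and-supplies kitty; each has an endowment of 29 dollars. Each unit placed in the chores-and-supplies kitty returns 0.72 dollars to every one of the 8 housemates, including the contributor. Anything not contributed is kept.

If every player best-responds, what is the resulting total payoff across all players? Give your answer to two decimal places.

The private return per contributed unit is 0.72 < 1, so contributing 0 is dominant for every player. At the Nash equilibrium everyone keeps their 29, and the group total is 8 × 29 = 232.

232.00 dollars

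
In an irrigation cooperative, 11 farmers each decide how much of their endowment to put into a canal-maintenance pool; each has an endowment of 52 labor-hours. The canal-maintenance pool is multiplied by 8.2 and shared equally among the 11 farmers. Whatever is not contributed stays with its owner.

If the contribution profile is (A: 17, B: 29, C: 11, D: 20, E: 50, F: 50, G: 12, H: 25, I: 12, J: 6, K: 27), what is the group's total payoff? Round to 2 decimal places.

Total contributed: 17 + 29 + 11 + 20 + 50 + 50 + 12 + 25 + 12 + 6 + 27 = 259; total kept: 11 × 52 − 259 = 313.
The canal-maintenance pool pays out 8.2 × 259 = 2123.80 in aggregate.
Group total = 313 + 2123.80 = 2436.80.

2436.80 labor-hours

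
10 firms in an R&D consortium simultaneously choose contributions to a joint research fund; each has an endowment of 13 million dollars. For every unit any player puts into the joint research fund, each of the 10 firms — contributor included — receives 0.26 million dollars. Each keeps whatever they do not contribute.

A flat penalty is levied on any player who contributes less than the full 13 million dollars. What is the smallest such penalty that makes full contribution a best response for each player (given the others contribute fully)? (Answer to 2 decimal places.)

Given the others contribute fully, the best deviation is to contribute 0 (any partial contribution still incurs the fine and gives up units whose private return 0.26 is below 1).
Deviating from 13 to 0 saves 13 million dollars but forfeits the deviator's share of the drop in the joint research fund: 0.26 × 13 = 3.38.
So the deviation gain is 13 − 3.38 = 9.62, and the fine must be at least 9.62 million dollars to wipe it out.

9.62 million dollars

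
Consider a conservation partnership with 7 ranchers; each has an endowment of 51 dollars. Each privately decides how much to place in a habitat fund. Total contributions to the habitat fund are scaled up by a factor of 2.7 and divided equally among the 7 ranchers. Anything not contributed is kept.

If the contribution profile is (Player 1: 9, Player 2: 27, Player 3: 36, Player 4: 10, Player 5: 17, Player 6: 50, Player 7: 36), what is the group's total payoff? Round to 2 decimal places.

Total contributed: 9 + 27 + 36 + 10 + 17 + 50 + 36 = 185; total kept: 7 × 51 − 185 = 172.
The habitat fund pays out 2.7 × 185 = 499.50 in aggregate.
Group total = 172 + 499.50 = 671.50.

671.50 dollars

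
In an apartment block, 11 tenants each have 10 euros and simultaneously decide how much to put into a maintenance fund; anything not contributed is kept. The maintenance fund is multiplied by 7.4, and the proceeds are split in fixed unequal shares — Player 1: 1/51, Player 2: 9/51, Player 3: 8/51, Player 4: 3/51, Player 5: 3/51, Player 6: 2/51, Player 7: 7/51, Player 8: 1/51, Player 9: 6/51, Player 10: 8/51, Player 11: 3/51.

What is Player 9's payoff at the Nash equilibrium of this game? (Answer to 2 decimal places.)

44.82 euros

Each unit j contributes comes back to j as 7.4 × (j's share), so j prefers to contribute only if that share exceeds 1/7.4 = 0.1351; otherwise keeping the unit dominates.
Player 2, Player 3, Player 7 and Player 10 clear that bar, contributing 10 each; the remaining 7 contribute 0. Total contributed: 40.
Player 9 keeps 10 and receives 7.4 × 40 × 6/51 = 34.82 from the maintenance fund, for a payoff of 44.82.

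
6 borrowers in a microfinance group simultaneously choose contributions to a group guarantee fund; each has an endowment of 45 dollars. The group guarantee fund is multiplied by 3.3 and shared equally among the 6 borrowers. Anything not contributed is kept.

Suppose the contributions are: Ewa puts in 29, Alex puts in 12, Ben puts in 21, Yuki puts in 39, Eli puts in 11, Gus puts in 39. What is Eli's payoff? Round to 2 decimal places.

117.05 dollars

Total contributed: 29 + 12 + 21 + 39 + 11 + 39 = 151.
Each receives 3.3 × 151 / 6 = 83.05 from the group guarantee fund.
Eli keeps 45 − 11 = 34, so Eli's payoff is 34 + 83.05 = 117.05.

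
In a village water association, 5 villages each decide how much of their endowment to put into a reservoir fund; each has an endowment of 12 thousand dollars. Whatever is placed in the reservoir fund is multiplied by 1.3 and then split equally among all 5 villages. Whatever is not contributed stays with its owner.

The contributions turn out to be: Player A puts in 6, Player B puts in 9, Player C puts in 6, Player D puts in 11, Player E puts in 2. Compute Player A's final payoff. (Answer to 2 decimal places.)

14.84 thousand dollars

Total contributed: 6 + 9 + 6 + 11 + 2 = 34.
Each receives 1.3 × 34 / 5 = 8.84 from the reservoir fund.
Player A keeps 12 − 6 = 6, so Player A's payoff is 6 + 8.84 = 14.84.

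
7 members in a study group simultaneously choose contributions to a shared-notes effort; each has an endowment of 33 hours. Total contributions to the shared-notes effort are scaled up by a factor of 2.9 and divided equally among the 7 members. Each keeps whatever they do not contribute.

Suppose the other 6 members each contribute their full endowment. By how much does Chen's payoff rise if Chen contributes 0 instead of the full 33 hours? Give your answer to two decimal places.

19.33 hours

Switching from a contribution of 33 to 0 lets Chen keep an extra 33 hours, but lowers the shared-notes effort by 33, which costs Chen their own share of that drop: 2.9/7 × 33 = 13.67.
Net gain = 33 − 13.67 = 19.33. The private return per contributed unit (0.4143) is below 1, so free-riding is indeed the best response regardless of what the others do.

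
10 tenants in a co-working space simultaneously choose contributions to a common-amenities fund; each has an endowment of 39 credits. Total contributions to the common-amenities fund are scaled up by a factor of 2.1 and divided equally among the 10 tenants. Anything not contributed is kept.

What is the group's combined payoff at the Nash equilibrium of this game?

Each contributed unit returns 2.1/10 = 0.2100 to its contributor — below 1 — so contributing 0 is dominant for every player. At the Nash equilibrium everyone keeps their 39, and the group total is 10 × 39 = 390.

390.00 credits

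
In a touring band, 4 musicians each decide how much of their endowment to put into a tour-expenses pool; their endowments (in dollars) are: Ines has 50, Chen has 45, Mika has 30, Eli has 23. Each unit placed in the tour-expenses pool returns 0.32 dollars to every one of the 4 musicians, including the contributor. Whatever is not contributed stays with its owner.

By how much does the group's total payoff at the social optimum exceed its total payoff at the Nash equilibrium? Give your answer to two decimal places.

The private return per contributed unit is 0.32 < 1 for everyone, so the Nash equilibrium is zero contribution and the group total is Σ E_j = 50 + 45 + 30 + 23 = 148.
Each contributed unit returns 1.280 to the group, so the social optimum is full contribution by everyone: group total = 1.280 × 148 = 189.44.
Efficiency loss = (1.280 − 1) × 148 = 41.44.

41.44 dollars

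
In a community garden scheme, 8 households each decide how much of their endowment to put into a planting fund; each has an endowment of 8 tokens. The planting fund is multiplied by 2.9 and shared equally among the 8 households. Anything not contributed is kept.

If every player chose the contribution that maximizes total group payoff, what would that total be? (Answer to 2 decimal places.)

185.60 tokens

Each contributed unit returns 2.900 to the group as a whole (0.3625 to each of 8 players), which exceeds 1, so the social optimum is full contribution: group total = 2.900 × 64 = 185.60.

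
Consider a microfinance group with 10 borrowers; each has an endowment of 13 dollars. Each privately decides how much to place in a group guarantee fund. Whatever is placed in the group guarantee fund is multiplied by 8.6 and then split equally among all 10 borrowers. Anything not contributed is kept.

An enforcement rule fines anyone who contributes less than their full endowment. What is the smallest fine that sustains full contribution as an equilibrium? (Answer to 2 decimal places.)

Given the others contribute fully, the best deviation is to contribute 0 (any partial contribution still incurs the fine and gives up units whose private return 0.8600 is below 1).
Deviating from 13 to 0 saves 13 dollars but forfeits the deviator's share of the drop in the group guarantee fund: 8.6/10 × 13 = 11.18.
So the deviation gain is 13 − 11.18 = 1.82, and the fine must be at least 1.82 dollars to wipe it out.

1.82 dollars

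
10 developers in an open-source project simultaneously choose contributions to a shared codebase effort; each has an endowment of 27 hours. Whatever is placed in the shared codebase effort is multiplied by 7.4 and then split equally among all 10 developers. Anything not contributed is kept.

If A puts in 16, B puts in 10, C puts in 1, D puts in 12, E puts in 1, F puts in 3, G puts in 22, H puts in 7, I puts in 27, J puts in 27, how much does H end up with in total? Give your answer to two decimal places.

Total contributed: 16 + 10 + 1 + 12 + 1 + 3 + 22 + 7 + 27 + 27 = 126.
Each receives 7.4 × 126 / 10 = 93.24 from the shared codebase effort.
H keeps 27 − 7 = 20, so H's payoff is 20 + 93.24 = 113.24.

113.24 hours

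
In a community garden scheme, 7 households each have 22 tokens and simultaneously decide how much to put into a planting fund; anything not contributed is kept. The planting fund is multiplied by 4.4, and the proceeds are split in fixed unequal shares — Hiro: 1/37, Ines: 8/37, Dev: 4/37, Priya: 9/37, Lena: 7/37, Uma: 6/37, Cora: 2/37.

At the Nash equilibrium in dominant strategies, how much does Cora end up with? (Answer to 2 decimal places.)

Player j's private return per contributed unit is 4.4 × (j's share). Contributing is weakly dominant for j when that share is at least 1/4.4 = 0.2273, and contributing 0 is dominant otherwise.
The only share above 0.2273 is Priya's 9/37, contributing 22; the remaining 6 contribute 0. Total contributed: 22.
Cora keeps 22 and receives 4.4 × 22 × 2/37 = 5.23 from the planting fund, for a payoff of 27.23.

27.23 tokens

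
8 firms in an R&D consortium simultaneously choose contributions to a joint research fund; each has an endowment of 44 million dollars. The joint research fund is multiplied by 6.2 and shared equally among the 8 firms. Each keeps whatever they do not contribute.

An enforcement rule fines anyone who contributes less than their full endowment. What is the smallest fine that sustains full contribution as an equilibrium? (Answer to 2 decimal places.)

9.90 million dollars

Given the others contribute fully, the best deviation is to contribute 0 (any partial contribution still incurs the fine and gives up units whose private return 0.7750 is below 1).
Deviating from 44 to 0 saves 44 million dollars but forfeits the deviator's share of the drop in the joint research fund: 6.2/8 × 44 = 34.10.
So the deviation gain is 44 − 34.10 = 9.90, and the fine must be at least 9.90 million dollars to wipe it out.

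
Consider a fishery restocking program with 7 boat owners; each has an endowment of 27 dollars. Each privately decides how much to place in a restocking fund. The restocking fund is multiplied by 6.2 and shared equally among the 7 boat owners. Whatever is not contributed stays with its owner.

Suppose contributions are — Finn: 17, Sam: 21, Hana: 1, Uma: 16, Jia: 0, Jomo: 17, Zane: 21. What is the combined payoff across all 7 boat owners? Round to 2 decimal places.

Total contributed: 17 + 21 + 1 + 16 + 0 + 17 + 21 = 93; total kept: 7 × 27 − 93 = 96.
The restocking fund pays out 6.2 × 93 = 576.60 in aggregate.
Group total = 96 + 576.60 = 672.60.

672.60 dollars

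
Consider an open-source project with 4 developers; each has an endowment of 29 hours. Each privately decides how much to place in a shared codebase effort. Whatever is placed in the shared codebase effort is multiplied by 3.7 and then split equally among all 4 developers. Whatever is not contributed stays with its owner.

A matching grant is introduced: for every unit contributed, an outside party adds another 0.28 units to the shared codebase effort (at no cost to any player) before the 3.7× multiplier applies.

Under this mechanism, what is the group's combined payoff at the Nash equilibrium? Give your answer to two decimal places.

With the mechanism, a contributed unit returns 3.7 × 1.28 / 4 = 1.1840 per unit of net cost to the contributor — now above 1 — so contributing fully is weakly dominant for every player.
At the Nash equilibrium everyone contributes 29. Group total payoff = 3.7 × 1.28 × 116 = 549.38.

549.38 hours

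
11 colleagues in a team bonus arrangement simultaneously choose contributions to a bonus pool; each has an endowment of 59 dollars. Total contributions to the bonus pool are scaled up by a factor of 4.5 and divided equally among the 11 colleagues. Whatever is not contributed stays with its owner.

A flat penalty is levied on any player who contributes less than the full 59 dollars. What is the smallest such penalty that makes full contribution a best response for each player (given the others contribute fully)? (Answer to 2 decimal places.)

34.86 dollars

Given the others contribute fully, the best deviation is to contribute 0 (any partial contribution still incurs the fine and gives up units whose private return 0.4091 is below 1).
Deviating from 59 to 0 saves 59 dollars but forfeits the deviator's share of the drop in the bonus pool: 4.5/11 × 59 = 24.14.
So the deviation gain is 59 − 24.14 = 34.86, and the fine must be at least 34.86 dollars to wipe it out.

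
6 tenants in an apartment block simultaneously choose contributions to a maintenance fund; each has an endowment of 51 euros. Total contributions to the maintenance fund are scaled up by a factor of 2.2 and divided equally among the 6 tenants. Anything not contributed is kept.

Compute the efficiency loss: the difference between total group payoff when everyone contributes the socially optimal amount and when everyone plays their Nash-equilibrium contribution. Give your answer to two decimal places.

367.20 euros

Each contributed unit returns 2.2/6 = 0.3667 to its contributor — below 1 — so contributing 0 is dominant for every player. At the Nash equilibrium everyone keeps their 51, and the group total is 6 × 51 = 306.
Each contributed unit returns 2.200 to the group as a whole (0.3667 to each of 6 players), which exceeds 1, so the social optimum is full contribution: group total = 2.200 × 306 = 673.20.
Efficiency loss = 673.20 − 306 = 367.20.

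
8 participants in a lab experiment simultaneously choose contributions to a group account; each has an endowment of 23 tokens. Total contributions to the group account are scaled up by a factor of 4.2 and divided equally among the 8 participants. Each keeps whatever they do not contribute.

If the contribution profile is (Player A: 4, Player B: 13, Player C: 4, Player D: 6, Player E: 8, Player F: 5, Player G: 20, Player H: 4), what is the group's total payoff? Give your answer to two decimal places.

388.80 tokens

Total contributed: 4 + 13 + 4 + 6 + 8 + 5 + 20 + 4 = 64; total kept: 8 × 23 − 64 = 120.
The group account pays out 4.2 × 64 = 268.80 in aggregate.
Group total = 120 + 268.80 = 388.80.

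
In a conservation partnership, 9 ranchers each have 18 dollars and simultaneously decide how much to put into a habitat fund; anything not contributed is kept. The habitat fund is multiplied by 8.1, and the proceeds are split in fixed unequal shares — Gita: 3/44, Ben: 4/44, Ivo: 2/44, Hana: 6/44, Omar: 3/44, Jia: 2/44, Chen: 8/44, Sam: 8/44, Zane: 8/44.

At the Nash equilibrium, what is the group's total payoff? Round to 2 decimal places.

For player j, contributing a unit is worthwhile iff 8.1 × (j's share) ≥ 1, i.e. iff j's share is at least 0.1235.
Hana, Chen, Sam and Zane clear that bar, contributing 18 each; the remaining 5 contribute 0. Total contributed: 72.
The habitat fund pays out 8.1 × 72 = 583.20 in total (split across the unequal shares, but the aggregate is all that matters for the group sum).
The 5 free-riders keep 18 each, adding 90. Group total = 90 + 583.20 = 673.20.

673.20 dollars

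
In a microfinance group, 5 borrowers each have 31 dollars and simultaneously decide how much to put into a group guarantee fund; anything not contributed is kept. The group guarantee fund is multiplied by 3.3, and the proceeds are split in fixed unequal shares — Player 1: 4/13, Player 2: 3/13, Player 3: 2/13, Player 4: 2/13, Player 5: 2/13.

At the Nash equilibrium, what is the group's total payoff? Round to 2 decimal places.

Player j's private return per contributed unit is 3.3 × (j's share). Contributing is weakly dominant for j when that share is at least 1/3.3 = 0.3030, and contributing 0 is dominant otherwise.
The only share above 0.3030 is Player 1's 4/13, contributing 31; the remaining 4 contribute 0. Total contributed: 31.
The group guarantee fund pays out 3.3 × 31 = 102.30 in total (split across the unequal shares, but the aggregate is all that matters for the group sum).
The 4 free-riders keep 31 each, adding 124. Group total = 124 + 102.30 = 226.30.

226.30 dollars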